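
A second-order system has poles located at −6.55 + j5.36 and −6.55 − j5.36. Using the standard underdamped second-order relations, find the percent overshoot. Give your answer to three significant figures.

With σ = 6.55, ω_d = 5.36: ω_n = √(σ²+ω_d²) = 8.46 rad/s, ζ = σ/ω_n = 0.774.
%OS = 100·exp(−πζ/√(1−ζ²)) = 2.15%.

%OS ≈ 2.15%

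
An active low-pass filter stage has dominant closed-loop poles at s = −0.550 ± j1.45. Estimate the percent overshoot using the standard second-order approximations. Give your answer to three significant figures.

%OS ≈ 30.4%

|pole| = ω_n = √(0.550² + 1.45²) = 1.55 rad/s; ζ = cos θ = σ/ω_n = 0.355.
Overshoot: exp(−π·0.355/√(1−0.355²)) = 0.304, i.e. 30.4%.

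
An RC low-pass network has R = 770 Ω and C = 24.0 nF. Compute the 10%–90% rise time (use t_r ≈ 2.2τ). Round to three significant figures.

τ = RC = 770 × 24.0 nF = 0.0000185 s.
t_r ≈ 2.2τ = 0.0000407 s.

t_r ≈ 0.0000407 s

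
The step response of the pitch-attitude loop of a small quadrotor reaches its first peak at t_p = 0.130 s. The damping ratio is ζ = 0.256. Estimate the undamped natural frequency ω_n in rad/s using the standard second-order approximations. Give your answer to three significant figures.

ω_n ≈ 25.0 rad/s

Peak time t_p = π/ω_d, so ω_d = π/t_p = π/0.130 = 24.2 rad/s.
ω_n = ω_d/√(1−ζ²) = 24.2/√0.934 = 25.0 rad/s.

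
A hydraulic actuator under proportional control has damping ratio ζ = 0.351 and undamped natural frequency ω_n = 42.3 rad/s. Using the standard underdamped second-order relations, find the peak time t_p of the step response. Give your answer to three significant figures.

t_p ≈ 0.0793 s

The damped frequency is ω_d = ω_n√(1−ζ²) = 42.3·√(1−0.123) = 39.6 rad/s.
Peak time t_p = π/ω_d = π/39.6 = 0.0793 s.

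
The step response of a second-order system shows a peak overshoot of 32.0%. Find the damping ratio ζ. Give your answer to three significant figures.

ζ = −ln(OS)/√(π² + (ln OS)²). With OS = 0.320, ln OS = −1.139 and ζ = 1.139/3.342 = 0.341.

ζ ≈ 0.341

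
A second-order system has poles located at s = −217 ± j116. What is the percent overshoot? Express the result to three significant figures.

%OS ≈ 0.280%

The poles are at −σ ± jω_d with σ = 217 and ω_d = 116, so ω_n = √(σ²+ω_d²) = 246 rad/s and ζ = σ/ω_n = 0.882.
%OS = 100 e^{−πζ/√(1−ζ²)} with ζ = 0.882 gives 0.280%.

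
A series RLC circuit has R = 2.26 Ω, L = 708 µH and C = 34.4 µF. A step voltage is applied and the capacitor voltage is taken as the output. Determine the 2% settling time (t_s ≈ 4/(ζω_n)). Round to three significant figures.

t_s ≈ 0.00251 s

For a series RLC circuit (capacitor voltage as output), ω_n = 1/√(LC) = 1/√(708 µH · 34.4 µF) = 6410 rad/s.
ζ = (R/2)·√(C/L) = (2.26/2)·√(34.4 µF/708 µH) = 0.249.
t_s ≈ 4/(ζω_n) = 0.00251 s.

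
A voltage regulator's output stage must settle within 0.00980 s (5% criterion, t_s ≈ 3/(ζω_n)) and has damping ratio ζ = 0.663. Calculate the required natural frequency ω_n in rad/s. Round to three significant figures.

Rearranging t_s ≈ 3/(ζω_n) gives ω_n = 3/(ζ·t_s) = 3/(0.663 × 0.00980) = 462 rad/s.

ω_n ≈ 462 rad/s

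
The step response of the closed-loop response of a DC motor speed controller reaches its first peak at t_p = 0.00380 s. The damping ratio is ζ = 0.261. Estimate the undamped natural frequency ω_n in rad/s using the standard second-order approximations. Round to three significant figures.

Peak time t_p = π/ω_d, so ω_d = π/t_p = π/0.00380 = 827 rad/s.
ω_n = ω_d/√(1−ζ²) = 827/√0.932 = 856 rad/s.

ω_n ≈ 856 rad/s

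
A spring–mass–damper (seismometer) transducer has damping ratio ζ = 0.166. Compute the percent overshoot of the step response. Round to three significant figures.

%OS ≈ 58.9%

For an underdamped second-order system, %OS = 100·exp(−πζ/√(1−ζ²)).
πζ/√(1−ζ²) = π·0.166/√(1−0.0276) = 0.5288, so %OS = 100·e^(−0.5288) = 58.9%.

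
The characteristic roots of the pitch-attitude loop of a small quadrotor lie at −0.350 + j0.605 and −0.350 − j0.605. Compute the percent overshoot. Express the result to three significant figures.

|pole| = ω_n = √(0.350² + 0.605²) = 0.699 rad/s; ζ = cos θ = σ/ω_n = 0.501.
%OS = 100·exp(−πζ/√(1−ζ²)) = 16.2%.

%OS ≈ 16.2%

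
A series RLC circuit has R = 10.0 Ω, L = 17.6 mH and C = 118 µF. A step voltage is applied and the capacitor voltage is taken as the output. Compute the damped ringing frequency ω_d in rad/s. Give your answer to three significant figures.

For a series RLC circuit (capacitor voltage as output), ω_n = 1/√(LC) = 1/√(17.6 mH · 118 µF) = 694 rad/s.
ζ = (R/2)·√(C/L) = (10.0/2)·√(118 µF/17.6 mH) = 0.409.
ω_d = ω_n√(1−ζ²) = 633 rad/s.

ω_d ≈ 633 rad/s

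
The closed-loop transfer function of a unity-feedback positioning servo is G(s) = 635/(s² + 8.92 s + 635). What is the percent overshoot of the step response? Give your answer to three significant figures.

Matching coefficients with s² + 2ζω_n s + ω_n² gives ω_n² = 635 ⇒ ω_n = 25.2 rad/s, and ζ = 8.92/(2ω_n) = 0.177.
%OS = 100 e^{−πζ/√(1−ζ²)} with ζ = 0.177 gives 56.8%.

%OS ≈ 56.8%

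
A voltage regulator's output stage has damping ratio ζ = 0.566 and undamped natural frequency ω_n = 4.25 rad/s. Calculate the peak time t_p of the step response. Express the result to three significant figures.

The damped frequency is ω_d = ω_n√(1−ζ²) = 4.25·√(1−0.320) = 3.50 rad/s.
Peak time t_p = π/ω_d = π/3.50 = 0.897 s.

t_p ≈ 0.897 s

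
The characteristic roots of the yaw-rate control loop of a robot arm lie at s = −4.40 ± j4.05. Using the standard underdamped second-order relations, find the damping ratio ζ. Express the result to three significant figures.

ζ ≈ 0.736

The poles are at −σ ± jω_d with σ = 4.40 and ω_d = 4.05, so ω_n = √(σ²+ω_d²) = 5.98 rad/s and ζ = σ/ω_n = 0.736.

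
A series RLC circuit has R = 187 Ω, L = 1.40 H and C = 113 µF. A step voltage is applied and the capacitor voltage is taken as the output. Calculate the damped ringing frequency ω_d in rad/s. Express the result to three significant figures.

For a series RLC circuit (capacitor voltage as output), ω_n = 1/√(LC) = 1/√(1.40 H · 113 µF) = 79.5 rad/s.
ζ = (R/2)·√(C/L) = (187/2)·√(113 µF/1.40 H) = 0.840.
ω_d = 79.5·√(1 − 0.840²) = 43.1 rad/s.

ω_d ≈ 43.1 rad/s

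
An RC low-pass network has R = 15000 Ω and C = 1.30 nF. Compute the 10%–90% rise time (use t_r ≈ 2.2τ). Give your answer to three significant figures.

τ = RC = 15000 × 1.30 nF = 0.0000195 s.
t_r ≈ 2.2τ = 0.0000429 s.

t_r ≈ 0.0000429 s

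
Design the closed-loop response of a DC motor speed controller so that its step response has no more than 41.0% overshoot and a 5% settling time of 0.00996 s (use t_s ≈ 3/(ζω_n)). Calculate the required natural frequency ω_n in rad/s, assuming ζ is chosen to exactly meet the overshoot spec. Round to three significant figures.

ω_n ≈ 1100 rad/s

From %OS = 100·exp(−πζ/√(1−ζ²)), invert to get ζ = −ln(OS)/√(π² + ln²(OS)) with OS = 0.410.
−ln 0.410 = 0.8916, so ζ = 0.8916/√(π² + 0.7949) = 0.273.
From t_s ≈ 3/(ζω_n): ω_n = 3/(ζ·t_s) = 3/(0.273·0.00996) = 1100 rad/s.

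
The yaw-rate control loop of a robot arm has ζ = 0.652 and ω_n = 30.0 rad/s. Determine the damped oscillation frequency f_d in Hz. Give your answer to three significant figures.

f_d ≈ 3.62 Hz

ω_d = ω_n√(1−ζ²) = 30.0·√0.575 = 22.7 rad/s.
f_d = ω_d/(2π) = 3.62 Hz.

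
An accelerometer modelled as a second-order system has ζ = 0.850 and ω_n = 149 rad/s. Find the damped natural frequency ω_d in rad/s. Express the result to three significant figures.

ω_d = ω_n√(1−ζ²) = 149·√0.278 = 78.5 rad/s.

ω_d ≈ 78.5 rad/s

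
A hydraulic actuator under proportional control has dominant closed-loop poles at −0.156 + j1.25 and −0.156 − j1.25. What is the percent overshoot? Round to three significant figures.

%OS ≈ 67.6%

With σ = 0.156, ω_d = 1.25: ω_n = √(σ²+ω_d²) = 1.26 rad/s, ζ = σ/ω_n = 0.124.
%OS = 100 e^{−πζ/√(1−ζ²)} with ζ = 0.124 gives 67.6%.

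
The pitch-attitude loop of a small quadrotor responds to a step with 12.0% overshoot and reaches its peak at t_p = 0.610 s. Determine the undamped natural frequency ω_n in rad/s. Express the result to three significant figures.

ζ from %OS: ζ = |ln 0.120|/√(π²+ln²0.120) = 0.559.
From t_p = π/ω_d, ω_d = π/0.610 = 5.15 rad/s, so ω_n = ω_d/√(1−ζ²) = 6.21 rad/s.

ω_n ≈ 6.21 rad/s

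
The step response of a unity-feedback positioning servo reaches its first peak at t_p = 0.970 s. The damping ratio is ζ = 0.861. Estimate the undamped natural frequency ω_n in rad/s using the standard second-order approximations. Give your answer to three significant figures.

Peak time t_p = π/ω_d, so ω_d = π/t_p = π/0.970 = 3.24 rad/s.
ω_n = ω_d/√(1−ζ²) = 3.24/√0.259 = 6.37 rad/s.

ω_n ≈ 6.37 rad/s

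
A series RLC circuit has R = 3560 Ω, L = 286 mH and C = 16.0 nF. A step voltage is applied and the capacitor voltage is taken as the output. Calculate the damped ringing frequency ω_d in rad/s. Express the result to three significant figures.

For a series RLC circuit (capacitor voltage as output), ω_n = 1/√(LC) = 1/√(286 mH · 16.0 nF) = 14800 rad/s.
ζ = (R/2)·√(C/L) = (3560/2)·√(16.0 nF/286 mH) = 0.421.
ω_d = 14800·√(1 − 0.421²) = 13400 rad/s.

ω_d ≈ 13400 rad/s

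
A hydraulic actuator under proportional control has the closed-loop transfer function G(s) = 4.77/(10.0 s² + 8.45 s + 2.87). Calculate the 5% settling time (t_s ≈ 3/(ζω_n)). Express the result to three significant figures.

Dividing through by 10.0: denominator becomes s² + 0.8450 s + 0.2870.
So ω_n = √0.2870 = 0.536 rad/s and ζ = 0.8450/(2·0.536) = 0.789.
t_s ≈ 3/(ζω_n) = 7.10 s.

t_s ≈ 7.10 s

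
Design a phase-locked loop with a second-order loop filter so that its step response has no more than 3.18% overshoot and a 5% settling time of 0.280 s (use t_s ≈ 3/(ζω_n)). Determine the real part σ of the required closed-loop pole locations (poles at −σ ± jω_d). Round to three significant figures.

σ ≈ 10.7

The settling-time spec alone fixes σ = ζω_n = 3/t_s = 3/0.280 = 10.7.
(Overshoot then fixes ζ = 0.739 and hence ω_d = σ·√(1−ζ²)/ζ = 9.76 rad/s.)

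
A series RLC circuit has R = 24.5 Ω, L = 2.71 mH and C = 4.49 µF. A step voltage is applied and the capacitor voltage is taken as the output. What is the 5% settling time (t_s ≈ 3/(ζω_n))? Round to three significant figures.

For a series RLC circuit (capacitor voltage as output), ω_n = 1/√(LC) = 1/√(2.71 mH · 4.49 µF) = 9070 rad/s.
ζ = (R/2)·√(C/L) = (24.5/2)·√(4.49 µF/2.71 mH) = 0.499.
t_s ≈ 3/(ζω_n) = 0.000664 s.

t_s ≈ 0.000664 s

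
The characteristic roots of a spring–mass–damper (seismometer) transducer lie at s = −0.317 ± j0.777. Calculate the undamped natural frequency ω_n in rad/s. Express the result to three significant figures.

|pole| = ω_n = √(0.317² + 0.777²) = 0.839 rad/s; ζ = cos θ = σ/ω_n = 0.378.

ω_n ≈ 0.839 rad/s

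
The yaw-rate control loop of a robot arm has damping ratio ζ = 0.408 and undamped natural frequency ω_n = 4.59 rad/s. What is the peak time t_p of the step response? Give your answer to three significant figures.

The damped frequency is ω_d = ω_n√(1−ζ²) = 4.59·√(1−0.166) = 4.19 rad/s.
Peak time t_p = π/ω_d = π/4.19 = 0.750 s.

t_p ≈ 0.750 s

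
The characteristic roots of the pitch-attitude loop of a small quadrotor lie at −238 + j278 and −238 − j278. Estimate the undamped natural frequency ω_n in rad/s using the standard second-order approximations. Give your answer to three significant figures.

|pole| = ω_n = √(238² + 278²) = 366 rad/s; ζ = cos θ = σ/ω_n = 0.650.

ω_n ≈ 366 rad/s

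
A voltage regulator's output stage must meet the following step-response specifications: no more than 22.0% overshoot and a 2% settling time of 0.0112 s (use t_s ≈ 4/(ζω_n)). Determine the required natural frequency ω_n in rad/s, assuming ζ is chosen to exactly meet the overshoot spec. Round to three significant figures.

From %OS = 100·exp(−πζ/√(1−ζ²)), invert to get ζ = −ln(OS)/√(π² + ln²(OS)) with OS = 0.220.
−ln 0.220 = 1.514, so ζ = 1.514/√(π² + 2.293) = 0.434.
From t_s ≈ 4/(ζω_n): ω_n = 4/(ζ·t_s) = 4/(0.434·0.0112) = 823 rad/s.

ω_n ≈ 823 rad/s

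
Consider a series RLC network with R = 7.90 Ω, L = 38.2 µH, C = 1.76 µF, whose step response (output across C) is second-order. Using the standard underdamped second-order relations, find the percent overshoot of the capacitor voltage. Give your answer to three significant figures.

%OS ≈ 0.658%

For a series RLC circuit (capacitor voltage as output), ω_n = 1/√(LC) = 1/√(38.2 µH · 1.76 µF) = 122000 rad/s.
ζ = (R/2)·√(C/L) = (7.90/2)·√(1.76 µF/38.2 µH) = 0.848.
%OS = 100 e^{−πζ/√(1−ζ²)} with ζ = 0.848 gives 0.658%.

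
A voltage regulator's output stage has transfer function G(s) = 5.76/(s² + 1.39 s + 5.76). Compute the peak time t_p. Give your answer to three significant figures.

t_p ≈ 1.37 s

ω_n = √5.76 = 2.40 rad/s; ζ = 1.39/(2·2.40) = 0.290.
ω_d = 2.40·√(1 − 0.290²) = 2.30 rad/s. Then t_p = π/ω_d = 1.37 s.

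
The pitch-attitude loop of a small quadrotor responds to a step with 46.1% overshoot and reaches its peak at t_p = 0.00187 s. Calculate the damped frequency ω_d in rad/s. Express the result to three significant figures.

ω_d ≈ 1680 rad/s

t_p = π/ω_d, so ω_d = π/0.00187 = 1680 rad/s.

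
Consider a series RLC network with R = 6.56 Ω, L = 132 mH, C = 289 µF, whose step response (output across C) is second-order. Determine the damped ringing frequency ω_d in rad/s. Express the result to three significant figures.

ω_d ≈ 160 rad/s

For a series RLC circuit (capacitor voltage as output), ω_n = 1/√(LC) = 1/√(132 mH · 289 µF) = 162 rad/s.
ζ = (R/2)·√(C/L) = (6.56/2)·√(289 µF/132 mH) = 0.153.
ω_d = 162·√(1 − 0.153²) = 160 rad/s.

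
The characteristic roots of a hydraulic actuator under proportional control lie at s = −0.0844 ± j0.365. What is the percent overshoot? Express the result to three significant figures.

With σ = 0.0844, ω_d = 0.365: ω_n = √(σ²+ω_d²) = 0.375 rad/s, ζ = σ/ω_n = 0.225.
%OS = 100·exp(−πζ/√(1−ζ²)) = 48.4%.

%OS ≈ 48.4%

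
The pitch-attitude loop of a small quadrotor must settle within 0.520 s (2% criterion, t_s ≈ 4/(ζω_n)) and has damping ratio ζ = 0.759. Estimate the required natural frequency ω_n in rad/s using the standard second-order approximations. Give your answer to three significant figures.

Rearranging t_s ≈ 4/(ζω_n) gives ω_n = 4/(ζ·t_s) = 4/(0.759 × 0.520) = 10.1 rad/s.

ω_n ≈ 10.1 rad/s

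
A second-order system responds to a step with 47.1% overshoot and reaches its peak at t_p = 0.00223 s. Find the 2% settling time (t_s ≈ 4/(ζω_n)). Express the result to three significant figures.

From the overshoot, ζ = −ln(OS)/√(π²+ln²(OS)) = 0.233.
From t_p = π/ω_d, ω_d = π/0.00223 = 1410 rad/s, so ω_n = ω_d/√(1−ζ²) = 1450 rad/s.
t_s ≈ 4/(ζω_n) = 4/(0.233·1450) = 0.0118 s.

t_s ≈ 0.0118 s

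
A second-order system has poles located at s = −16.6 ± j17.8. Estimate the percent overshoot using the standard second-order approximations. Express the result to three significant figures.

The poles are at −σ ± jω_d with σ = 16.6 and ω_d = 17.8, so ω_n = √(σ²+ω_d²) = 24.3 rad/s and ζ = σ/ω_n = 0.682.
Overshoot: exp(−π·0.682/√(1−0.682²)) = 0.0534, i.e. 5.34%.

%OS ≈ 5.34%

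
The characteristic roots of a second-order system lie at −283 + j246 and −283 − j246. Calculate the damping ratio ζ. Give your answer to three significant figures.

With σ = 283, ω_d = 246: ω_n = √(σ²+ω_d²) = 375 rad/s, ζ = σ/ω_n = 0.755.

ζ ≈ 0.755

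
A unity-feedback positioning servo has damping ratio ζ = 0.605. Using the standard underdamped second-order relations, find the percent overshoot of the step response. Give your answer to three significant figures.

For an underdamped second-order system, %OS = 100·exp(−πζ/√(1−ζ²)).
πζ/√(1−ζ²) = π·0.605/√(1−0.366) = 2.387, so %OS = 100·e^(−2.387) = 9.19%.

%OS ≈ 9.19%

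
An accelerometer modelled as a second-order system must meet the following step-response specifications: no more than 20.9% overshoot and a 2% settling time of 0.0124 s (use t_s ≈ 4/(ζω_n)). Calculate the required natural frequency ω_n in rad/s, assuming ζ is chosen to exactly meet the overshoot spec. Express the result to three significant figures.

Inverting the overshoot relation: ζ = |ln 0.209|/√(π² + ln²0.209) = 0.446.
From t_s ≈ 4/(ζω_n): ω_n = 4/(ζ·t_s) = 4/(0.446·0.0124) = 723 rad/s.

ω_n ≈ 723 rad/s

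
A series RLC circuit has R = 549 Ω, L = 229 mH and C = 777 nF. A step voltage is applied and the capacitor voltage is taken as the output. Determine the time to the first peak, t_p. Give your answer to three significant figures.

For a series RLC circuit (capacitor voltage as output), ω_n = 1/√(LC) = 1/√(229 mH · 777 nF) = 2370 rad/s.
ζ = (R/2)·√(C/L) = (549/2)·√(777 nF/229 mH) = 0.506.
ω_d = 2370·√(1 − 0.506²) = 2050 rad/s. t_p = π/ω_d = 0.00154 s.

t_p ≈ 0.00154 s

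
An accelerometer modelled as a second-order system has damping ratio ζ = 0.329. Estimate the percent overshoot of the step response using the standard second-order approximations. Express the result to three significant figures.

%OS ≈ 33.5%

For an underdamped second-order system, %OS = 100·exp(−πζ/√(1−ζ²)).
πζ/√(1−ζ²) = π·0.329/√(1−0.108) = 1.095, so %OS = 100·e^(−1.095) = 33.5%.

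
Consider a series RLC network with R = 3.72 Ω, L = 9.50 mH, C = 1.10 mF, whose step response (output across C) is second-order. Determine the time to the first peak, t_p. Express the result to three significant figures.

For a series RLC circuit (capacitor voltage as output), ω_n = 1/√(LC) = 1/√(9.50 mH · 1.10 mF) = 309 rad/s.
ζ = (R/2)·√(C/L) = (3.72/2)·√(1.10 mF/9.50 mH) = 0.633.
ω_d = 309·√(1 − 0.633²) = 240 rad/s. t_p = π/ω_d = 0.0131 s.

t_p ≈ 0.0131 s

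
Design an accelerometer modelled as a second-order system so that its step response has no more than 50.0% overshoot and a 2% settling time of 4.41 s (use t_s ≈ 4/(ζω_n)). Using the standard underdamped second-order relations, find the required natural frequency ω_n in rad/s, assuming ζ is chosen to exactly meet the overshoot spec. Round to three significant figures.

ζ = −ln(OS)/√(π² + (ln OS)²). With OS = 0.500, ln OS = −0.6931 and ζ = 0.6931/3.217 = 0.215.
Then ω_n = 4/(ζ t_s) = 4/(0.215 × 4.41) = 4.21 rad/s.

ω_n ≈ 4.21 rad/s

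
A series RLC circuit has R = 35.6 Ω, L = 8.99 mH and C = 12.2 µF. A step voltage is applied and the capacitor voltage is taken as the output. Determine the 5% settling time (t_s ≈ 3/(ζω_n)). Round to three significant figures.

t_s ≈ 0.00152 s

For a series RLC circuit (capacitor voltage as output), ω_n = 1/√(LC) = 1/√(8.99 mH · 12.2 µF) = 3020 rad/s.
ζ = (R/2)·√(C/L) = (35.6/2)·√(12.2 µF/8.99 mH) = 0.656.
t_s ≈ 3/(ζω_n) = 0.00152 s.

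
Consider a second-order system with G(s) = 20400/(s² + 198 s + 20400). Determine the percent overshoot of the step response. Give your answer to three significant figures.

Comparing the denominator to s² + 2ζω_n s + ω_n²: ω_n = √20400 = 143 rad/s, and 2ζω_n = 198 so ζ = 198/(2·143) = 0.693.
Overshoot: exp(−π·0.693/√(1−0.693²)) = 0.0488, i.e. 4.88%.

%OS ≈ 4.88%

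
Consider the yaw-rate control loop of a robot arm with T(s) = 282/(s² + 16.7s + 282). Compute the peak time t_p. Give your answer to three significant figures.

ω_n = √282 = 16.8 rad/s; ζ = 16.7/(2·16.8) = 0.497.
The damped frequency ω_d = ω_n√(1−ζ²) = 14.6 rad/s. Then t_p = π/ω_d = 0.216 s.

t_p ≈ 0.216 s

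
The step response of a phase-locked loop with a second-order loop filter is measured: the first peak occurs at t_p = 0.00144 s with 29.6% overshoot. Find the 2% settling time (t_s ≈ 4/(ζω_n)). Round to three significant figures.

t_s ≈ 0.00473 s

From the overshoot, ζ = −ln(OS)/√(π²+ln²(OS)) = 0.361.
t_p = π/ω_d ⇒ ω_d = 2180 rad/s; then ω_n = ω_d/√(1−ζ²) = 2340 rad/s.
t_s ≈ 4/(ζω_n) = 4/(0.361·2340) = 0.00473 s.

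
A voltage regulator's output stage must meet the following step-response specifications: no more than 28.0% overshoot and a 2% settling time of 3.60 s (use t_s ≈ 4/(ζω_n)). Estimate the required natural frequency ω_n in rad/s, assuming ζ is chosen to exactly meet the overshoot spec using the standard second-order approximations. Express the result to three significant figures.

ω_n ≈ 2.96 rad/s

ζ = −ln(OS)/√(π² + (ln OS)²). With OS = 0.280, ln OS = −1.273 and ζ = 1.273/3.390 = 0.376.
From t_s ≈ 4/(ζω_n): ω_n = 4/(ζ·t_s) = 4/(0.376·3.60) = 2.96 rad/s.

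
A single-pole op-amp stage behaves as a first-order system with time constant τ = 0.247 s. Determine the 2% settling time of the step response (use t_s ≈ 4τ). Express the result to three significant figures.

t_s ≈ 4τ = 0.988 s.

t_s ≈ 0.988 s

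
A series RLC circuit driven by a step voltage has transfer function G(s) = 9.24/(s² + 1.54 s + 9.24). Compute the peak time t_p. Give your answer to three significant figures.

t_p ≈ 1.07 s

Comparing the denominator to s² + 2ζω_n s + ω_n²: ω_n = √9.24 = 3.04 rad/s, and 2ζω_n = 1.54 so ζ = 1.54/(2·3.04) = 0.253.
The damped frequency ω_d = ω_n√(1−ζ²) = 2.94 rad/s. Then t_p = π/ω_d = 1.07 s.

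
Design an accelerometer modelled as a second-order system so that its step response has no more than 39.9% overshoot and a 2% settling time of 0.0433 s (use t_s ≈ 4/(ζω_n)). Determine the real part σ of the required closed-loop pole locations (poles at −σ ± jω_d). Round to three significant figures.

The settling-time spec alone fixes σ = ζω_n = 4/t_s = 4/0.0433 = 92.4.
(Overshoot then fixes ζ = 0.281 and hence ω_d = σ·√(1−ζ²)/ζ = 316 rad/s.)

σ ≈ 92.4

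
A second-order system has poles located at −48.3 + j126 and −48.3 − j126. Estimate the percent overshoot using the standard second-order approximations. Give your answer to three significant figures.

%OS ≈ 30.0%

|pole| = ω_n = √(48.3² + 126²) = 135 rad/s; ζ = cos θ = σ/ω_n = 0.358.
%OS = 100·exp(−πζ/√(1−ζ²)) = 30.0%.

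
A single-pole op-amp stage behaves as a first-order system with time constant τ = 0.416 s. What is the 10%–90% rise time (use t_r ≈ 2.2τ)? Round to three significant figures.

t_r ≈ 0.915 s

t_r ≈ 2.2τ = 0.915 s.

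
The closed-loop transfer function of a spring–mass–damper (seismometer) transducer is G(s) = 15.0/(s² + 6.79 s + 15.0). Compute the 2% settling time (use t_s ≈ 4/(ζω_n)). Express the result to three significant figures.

t_s ≈ 1.18 s

Matching coefficients with s² + 2ζω_n s + ω_n² gives ω_n² = 15.0 ⇒ ω_n = 3.87 rad/s, and ζ = 6.79/(2ω_n) = 0.877.
t_s ≈ 4/(ζω_n) = 4/(0.877·3.87) = 1.18 s.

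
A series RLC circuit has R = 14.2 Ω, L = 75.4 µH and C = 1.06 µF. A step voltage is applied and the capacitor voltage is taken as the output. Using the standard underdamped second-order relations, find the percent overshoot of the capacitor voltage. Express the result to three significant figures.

For a series RLC circuit (capacitor voltage as output), ω_n = 1/√(LC) = 1/√(75.4 µH · 1.06 µF) = 112000 rad/s.
ζ = (R/2)·√(C/L) = (14.2/2)·√(1.06 µF/75.4 µH) = 0.842.
%OS = 100 e^{−πζ/√(1−ζ²)} with ζ = 0.842 gives 0.745%.

%OS ≈ 0.745%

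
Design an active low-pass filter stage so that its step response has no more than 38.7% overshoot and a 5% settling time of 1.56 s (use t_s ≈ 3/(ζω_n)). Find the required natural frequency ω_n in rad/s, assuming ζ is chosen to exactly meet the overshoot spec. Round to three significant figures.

ω_n ≈ 6.65 rad/s

ζ = −ln(OS)/√(π² + (ln OS)²). With OS = 0.387, ln OS = −0.9493 and ζ = 0.9493/3.282 = 0.289.
From t_s ≈ 3/(ζω_n): ω_n = 3/(ζ·t_s) = 3/(0.289·1.56) = 6.65 rad/s.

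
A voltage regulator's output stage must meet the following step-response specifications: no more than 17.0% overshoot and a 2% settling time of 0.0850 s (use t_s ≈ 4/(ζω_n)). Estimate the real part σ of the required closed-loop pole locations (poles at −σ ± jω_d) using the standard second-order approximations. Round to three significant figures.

The settling-time spec alone fixes σ = ζω_n = 4/t_s = 4/0.0850 = 47.1.
(Overshoot then fixes ζ = 0.491 and hence ω_d = σ·√(1−ζ²)/ζ = 83.4 rad/s.)

σ ≈ 47.1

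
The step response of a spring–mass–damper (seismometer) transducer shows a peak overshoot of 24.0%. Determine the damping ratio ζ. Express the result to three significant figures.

ζ = −ln(OS)/√(π² + (ln OS)²). With OS = 0.240, ln OS = −1.427 and ζ = 1.427/3.451 = 0.414.

ζ ≈ 0.414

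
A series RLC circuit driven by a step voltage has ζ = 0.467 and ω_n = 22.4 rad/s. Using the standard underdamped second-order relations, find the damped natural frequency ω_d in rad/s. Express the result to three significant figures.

ω_d = ω_n√(1−ζ²) = 22.4·√0.782 = 19.8 rad/s.

ω_d ≈ 19.8 rad/s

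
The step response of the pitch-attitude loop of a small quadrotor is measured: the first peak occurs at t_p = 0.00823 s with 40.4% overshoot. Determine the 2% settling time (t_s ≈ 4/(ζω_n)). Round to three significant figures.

t_s ≈ 0.0363 s

The overshoot fixes ζ = −ln(OS)/√(π²+ln²(OS)) = 0.277.
t_p = π/ω_d ⇒ ω_d = 382 rad/s; then ω_n = ω_d/√(1−ζ²) = 397 rad/s.
t_s ≈ 4/(ζω_n) = 4/(0.277·397) = 0.0363 s.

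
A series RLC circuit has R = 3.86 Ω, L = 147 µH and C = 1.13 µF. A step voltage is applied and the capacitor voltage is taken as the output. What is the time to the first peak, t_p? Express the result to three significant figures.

For a series RLC circuit (capacitor voltage as output), ω_n = 1/√(LC) = 1/√(147 µH · 1.13 µF) = 77600 rad/s.
ζ = (R/2)·√(C/L) = (3.86/2)·√(1.13 µF/147 µH) = 0.169.
ω_d = ω_n√(1−ζ²) = 76500 rad/s. t_p = π/ω_d = 0.0000411 s.

t_p ≈ 0.0000411 s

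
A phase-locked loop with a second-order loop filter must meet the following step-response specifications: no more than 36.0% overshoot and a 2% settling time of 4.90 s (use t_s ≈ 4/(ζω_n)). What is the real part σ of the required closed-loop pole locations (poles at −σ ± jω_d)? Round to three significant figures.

σ ≈ 0.816

The settling-time spec alone fixes σ = ζω_n = 4/t_s = 4/4.90 = 0.816.
(Overshoot then fixes ζ = 0.309 and hence ω_d = σ·√(1−ζ²)/ζ = 2.51 rad/s.)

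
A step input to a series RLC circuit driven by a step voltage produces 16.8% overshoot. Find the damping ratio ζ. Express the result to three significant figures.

ζ = −ln(OS)/√(π² + (ln OS)²). With OS = 0.168, ln OS = −1.784 and ζ = 1.784/3.613 = 0.494.

ζ ≈ 0.494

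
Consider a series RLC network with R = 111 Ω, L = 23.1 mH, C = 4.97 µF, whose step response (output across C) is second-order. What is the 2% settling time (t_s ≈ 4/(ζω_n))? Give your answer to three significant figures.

t_s ≈ 0.00166 s

For a series RLC circuit (capacitor voltage as output), ω_n = 1/√(LC) = 1/√(23.1 mH · 4.97 µF) = 2950 rad/s.
ζ = (R/2)·√(C/L) = (111/2)·√(4.97 µF/23.1 mH) = 0.814.
t_s ≈ 4/(ζω_n) = 0.00166 s.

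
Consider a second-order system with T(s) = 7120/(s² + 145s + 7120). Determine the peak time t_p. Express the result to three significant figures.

Comparing the denominator to s² + 2ζω_n s + ω_n²: ω_n = √7120 = 84.4 rad/s, and 2ζω_n = 145 so ζ = 145/(2·84.4) = 0.859.
The damped frequency ω_d = ω_n√(1−ζ²) = 43.2 rad/s. Then t_p = π/ω_d = 0.0728 s.

t_p ≈ 0.0728 s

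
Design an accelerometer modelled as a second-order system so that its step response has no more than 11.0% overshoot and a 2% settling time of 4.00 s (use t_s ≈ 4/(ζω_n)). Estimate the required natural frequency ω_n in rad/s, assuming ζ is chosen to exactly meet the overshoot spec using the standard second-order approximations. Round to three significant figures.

Inverting the overshoot relation: ζ = |ln 0.110|/√(π² + ln²0.110) = 0.575.
Then ω_n = 4/(ζ t_s) = 4/(0.575 × 4.00) = 1.74 rad/s.

ω_n ≈ 1.74 rad/s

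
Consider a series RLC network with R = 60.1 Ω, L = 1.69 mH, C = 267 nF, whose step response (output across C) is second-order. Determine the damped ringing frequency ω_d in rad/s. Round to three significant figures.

For a series RLC circuit (capacitor voltage as output), ω_n = 1/√(LC) = 1/√(1.69 mH · 267 nF) = 47100 rad/s.
ζ = (R/2)·√(C/L) = (60.1/2)·√(267 nF/1.69 mH) = 0.378.
The damped frequency ω_d = ω_n√(1−ζ²) = 43600 rad/s.

ω_d ≈ 43600 rad/s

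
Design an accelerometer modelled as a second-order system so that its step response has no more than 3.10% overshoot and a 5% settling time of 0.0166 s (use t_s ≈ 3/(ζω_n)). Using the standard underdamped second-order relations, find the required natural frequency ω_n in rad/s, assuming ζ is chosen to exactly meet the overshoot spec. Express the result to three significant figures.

ω_n ≈ 244 rad/s

Inverting the overshoot relation: ζ = |ln 0.0310|/√(π² + ln²0.0310) = 0.742.
Then ω_n = 3/(ζ t_s) = 3/(0.742 × 0.0166) = 244 rad/s.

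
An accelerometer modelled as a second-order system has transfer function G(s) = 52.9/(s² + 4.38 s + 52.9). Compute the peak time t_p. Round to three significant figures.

ω_n = √52.9 = 7.27 rad/s; ζ = 4.38/(2·7.27) = 0.301.
ω_d = 7.27·√(1 − 0.301²) = 6.94 rad/s. Then t_p = π/ω_d = 0.453 s.

t_p ≈ 0.453 s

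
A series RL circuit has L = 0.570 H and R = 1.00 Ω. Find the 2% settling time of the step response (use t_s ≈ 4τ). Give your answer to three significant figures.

τ = L/R = 0.570/1.00 = 0.570 s.
t_s ≈ 4τ = 2.28 s.

t_s ≈ 2.28 s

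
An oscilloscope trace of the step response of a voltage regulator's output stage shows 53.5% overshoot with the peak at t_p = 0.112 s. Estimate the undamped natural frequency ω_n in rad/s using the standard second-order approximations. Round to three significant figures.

The overshoot fixes ζ = −ln(OS)/√(π²+ln²(OS)) = 0.195.
t_p = π/ω_d ⇒ ω_d = 28.0 rad/s; then ω_n = ω_d/√(1−ζ²) = 28.6 rad/s.

ω_n ≈ 28.6 rad/s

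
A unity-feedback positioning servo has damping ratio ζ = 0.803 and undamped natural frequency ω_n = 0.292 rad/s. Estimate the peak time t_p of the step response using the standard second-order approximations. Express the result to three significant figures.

The damped frequency is ω_d = ω_n√(1−ζ²) = 0.292·√(1−0.645) = 0.174 rad/s.
Peak time t_p = π/ω_d = π/0.174 = 18.1 s.

t_p ≈ 18.1 s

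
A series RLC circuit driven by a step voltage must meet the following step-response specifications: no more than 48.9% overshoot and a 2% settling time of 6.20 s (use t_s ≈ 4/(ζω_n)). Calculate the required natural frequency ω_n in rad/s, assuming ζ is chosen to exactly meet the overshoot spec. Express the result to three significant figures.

From %OS = 100·exp(−πζ/√(1−ζ²)), invert to get ζ = −ln(OS)/√(π² + ln²(OS)) with OS = 0.489.
−ln 0.489 = 0.7154, so ζ = 0.7154/√(π² + 0.5118) = 0.222.
Then ω_n = 4/(ζ t_s) = 4/(0.222 × 6.20) = 2.91 rad/s.

ω_n ≈ 2.91 rad/s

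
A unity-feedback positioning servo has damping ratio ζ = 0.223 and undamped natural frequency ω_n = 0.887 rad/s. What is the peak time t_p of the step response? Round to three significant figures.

The damped frequency is ω_d = ω_n√(1−ζ²) = 0.887·√(1−0.0497) = 0.865 rad/s.
Peak time t_p = π/ω_d = π/0.865 = 3.63 s.

t_p ≈ 3.63 s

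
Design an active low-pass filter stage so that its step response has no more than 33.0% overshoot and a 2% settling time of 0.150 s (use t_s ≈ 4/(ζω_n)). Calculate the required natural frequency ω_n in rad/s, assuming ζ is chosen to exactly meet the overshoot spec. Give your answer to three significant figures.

Inverting the overshoot relation: ζ = |ln 0.330|/√(π² + ln²0.330) = 0.333.
Then ω_n = 4/(ζ t_s) = 4/(0.333 × 0.150) = 80.1 rad/s.

ω_n ≈ 80.1 rad/s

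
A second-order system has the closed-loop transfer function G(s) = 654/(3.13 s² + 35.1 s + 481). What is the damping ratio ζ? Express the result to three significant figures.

Dividing through by 3.13: denominator becomes s² + 11.21 s + 153.7.
So ω_n = √153.7 = 12.4 rad/s and ζ = 11.21/(2·12.4) = 0.452.

ζ ≈ 0.452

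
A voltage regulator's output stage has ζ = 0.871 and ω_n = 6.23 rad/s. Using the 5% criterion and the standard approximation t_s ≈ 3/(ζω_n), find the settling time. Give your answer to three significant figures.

t_s ≈ 3/(ζω_n) = 3/(0.871 × 6.23) = 0.553 s.

t_s ≈ 0.553 s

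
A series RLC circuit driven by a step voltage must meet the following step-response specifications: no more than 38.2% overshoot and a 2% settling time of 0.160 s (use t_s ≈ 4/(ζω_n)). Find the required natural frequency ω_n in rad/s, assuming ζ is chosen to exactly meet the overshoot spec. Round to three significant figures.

ζ = −ln(OS)/√(π² + (ln OS)²). With OS = 0.382, ln OS = −0.9623 and ζ = 0.9623/3.286 = 0.293.
From t_s ≈ 4/(ζω_n): ω_n = 4/(ζ·t_s) = 4/(0.293·0.160) = 85.4 rad/s.

ω_n ≈ 85.4 rad/s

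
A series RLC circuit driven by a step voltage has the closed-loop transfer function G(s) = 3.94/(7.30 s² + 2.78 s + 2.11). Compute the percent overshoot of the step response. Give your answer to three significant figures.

Dividing through by 7.30: denominator becomes s² + 0.3808 s + 0.2890.
So ω_n = √0.2890 = 0.538 rad/s and ζ = 0.3808/(2·0.538) = 0.354.
%OS = 100·exp(−πζ/√(1−ζ²)) = 30.4%.

%OS ≈ 30.4%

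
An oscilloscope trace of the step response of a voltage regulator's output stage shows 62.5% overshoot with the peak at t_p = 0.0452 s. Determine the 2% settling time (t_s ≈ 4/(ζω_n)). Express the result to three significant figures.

t_s ≈ 0.385 s

The overshoot fixes ζ = −ln(OS)/√(π²+ln²(OS)) = 0.148.
t_p = π/ω_d ⇒ ω_d = 69.5 rad/s; then ω_n = ω_d/√(1−ζ²) = 70.3 rad/s.
t_s ≈ 4/(ζω_n) = 4/(0.148·70.3) = 0.385 s.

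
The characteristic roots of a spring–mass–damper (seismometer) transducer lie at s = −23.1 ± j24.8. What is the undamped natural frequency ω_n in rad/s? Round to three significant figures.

With σ = 23.1, ω_d = 24.8: ω_n = √(σ²+ω_d²) = 33.9 rad/s, ζ = σ/ω_n = 0.682.

ω_n ≈ 33.9 rad/s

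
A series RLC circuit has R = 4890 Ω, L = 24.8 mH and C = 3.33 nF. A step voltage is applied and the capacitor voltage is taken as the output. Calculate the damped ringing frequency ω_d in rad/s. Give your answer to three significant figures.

ω_d ≈ 48900 rad/s

For a series RLC circuit (capacitor voltage as output), ω_n = 1/√(LC) = 1/√(24.8 mH · 3.33 nF) = 110000 rad/s.
ζ = (R/2)·√(C/L) = (4890/2)·√(3.33 nF/24.8 mH) = 0.896.
ω_d = 110000·√(1 − 0.896²) = 48900 rad/s.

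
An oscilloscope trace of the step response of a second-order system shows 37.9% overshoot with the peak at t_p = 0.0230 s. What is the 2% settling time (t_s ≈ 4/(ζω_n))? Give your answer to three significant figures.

t_s ≈ 0.0948 s

The overshoot fixes ζ = −ln(OS)/√(π²+ln²(OS)) = 0.295.
t_p = π/ω_d ⇒ ω_d = 137 rad/s; then ω_n = ω_d/√(1−ζ²) = 143 rad/s.
t_s ≈ 4/(ζω_n) = 4/(0.295·143) = 0.0948 s.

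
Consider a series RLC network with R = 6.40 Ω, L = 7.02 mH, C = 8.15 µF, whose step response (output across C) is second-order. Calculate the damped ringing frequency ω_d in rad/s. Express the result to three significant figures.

ω_d ≈ 4160 rad/s

For a series RLC circuit (capacitor voltage as output), ω_n = 1/√(LC) = 1/√(7.02 mH · 8.15 µF) = 4180 rad/s.
ζ = (R/2)·√(C/L) = (6.40/2)·√(8.15 µF/7.02 mH) = 0.109.
ω_d = 4180·√(1 − 0.109²) = 4160 rad/s.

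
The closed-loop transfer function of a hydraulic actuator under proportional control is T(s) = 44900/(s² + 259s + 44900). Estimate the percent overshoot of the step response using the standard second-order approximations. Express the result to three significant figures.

ω_n = √44900 = 212 rad/s; ζ = 259/(2·212) = 0.611.
%OS = 100·exp(−πζ/√(1−ζ²)) = 8.84%.

%OS ≈ 8.84%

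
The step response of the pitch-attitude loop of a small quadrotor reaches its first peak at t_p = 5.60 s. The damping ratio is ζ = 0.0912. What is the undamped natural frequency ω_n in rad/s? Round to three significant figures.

ω_n ≈ 0.563 rad/s

Peak time t_p = π/ω_d, so ω_d = π/t_p = π/5.60 = 0.561 rad/s.
ω_n = ω_d/√(1−ζ²) = 0.561/√0.992 = 0.563 rad/s.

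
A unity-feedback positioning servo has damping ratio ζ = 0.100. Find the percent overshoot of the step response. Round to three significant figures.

For an underdamped second-order system, %OS = 100·exp(−πζ/√(1−ζ²)).
πζ/√(1−ζ²) = π·0.100/√(1−0.0100) = 0.3157, so %OS = 100·e^(−0.3157) = 72.9%.

%OS ≈ 72.9%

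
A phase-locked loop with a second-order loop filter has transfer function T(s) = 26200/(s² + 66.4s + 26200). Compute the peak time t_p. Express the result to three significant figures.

Matching coefficients with s² + 2ζω_n s + ω_n² gives ω_n² = 26200 ⇒ ω_n = 162 rad/s, and ζ = 66.4/(2ω_n) = 0.205.
ω_d = ω_n√(1−ζ²) = 158 rad/s. Then t_p = π/ω_d = 0.0198 s.

t_p ≈ 0.0198 s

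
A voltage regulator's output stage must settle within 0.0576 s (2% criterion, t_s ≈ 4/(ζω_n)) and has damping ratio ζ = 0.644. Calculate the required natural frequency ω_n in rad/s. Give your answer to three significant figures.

Rearranging t_s ≈ 4/(ζω_n) gives ω_n = 4/(ζ·t_s) = 4/(0.644 × 0.0576) = 108 rad/s.

ω_n ≈ 108 rad/s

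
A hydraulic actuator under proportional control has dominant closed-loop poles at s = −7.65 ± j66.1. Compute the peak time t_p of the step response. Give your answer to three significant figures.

t_p = π/ω_d with ω_d = 66.1 (the imaginary part), so t_p = 0.0475 s.

t_p ≈ 0.0475 s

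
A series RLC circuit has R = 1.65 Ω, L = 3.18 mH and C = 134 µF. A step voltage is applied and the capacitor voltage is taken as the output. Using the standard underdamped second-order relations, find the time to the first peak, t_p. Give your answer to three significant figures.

For a series RLC circuit (capacitor voltage as output), ω_n = 1/√(LC) = 1/√(3.18 mH · 134 µF) = 1530 rad/s.
ζ = (R/2)·√(C/L) = (1.65/2)·√(134 µF/3.18 mH) = 0.169.
ω_d = ω_n√(1−ζ²) = 1510 rad/s. t_p = π/ω_d = 0.00208 s.

t_p ≈ 0.00208 s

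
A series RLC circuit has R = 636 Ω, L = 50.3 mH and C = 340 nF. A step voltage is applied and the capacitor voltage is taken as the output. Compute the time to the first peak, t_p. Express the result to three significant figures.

For a series RLC circuit (capacitor voltage as output), ω_n = 1/√(LC) = 1/√(50.3 mH · 340 nF) = 7650 rad/s.
ζ = (R/2)·√(C/L) = (636/2)·√(340 nF/50.3 mH) = 0.827.
ω_d = 7650·√(1 − 0.827²) = 4300 rad/s. t_p = π/ω_d = 0.000730 s.

t_p ≈ 0.000730 s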